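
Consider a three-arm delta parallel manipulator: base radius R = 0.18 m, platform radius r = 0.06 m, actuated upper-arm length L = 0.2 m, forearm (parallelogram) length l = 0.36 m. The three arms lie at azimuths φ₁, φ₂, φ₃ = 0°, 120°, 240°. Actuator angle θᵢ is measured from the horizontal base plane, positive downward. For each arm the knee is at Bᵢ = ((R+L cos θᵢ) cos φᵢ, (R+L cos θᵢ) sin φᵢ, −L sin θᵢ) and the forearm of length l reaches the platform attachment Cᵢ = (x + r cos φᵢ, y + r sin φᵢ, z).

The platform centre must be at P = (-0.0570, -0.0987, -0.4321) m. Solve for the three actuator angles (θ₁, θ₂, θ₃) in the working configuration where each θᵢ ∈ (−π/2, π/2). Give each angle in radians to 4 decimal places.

θ₁ = 1.2216, θ₂ = 1.2215, θ₃ = 0.6107

rotate P by −φ1: (-0.0570, -0.0987, -0.4321)
  A=0.1770, B=-0.4321, C=(l²−L²−A²−y'²−z²)/(2L)=-0.3455
  √(A²+B²)=0.4669;  θ1 = -1.1820+2.4036 ≈ 1.2216
arm 2 (φ=120.0°): x'=-0.0570, y'=0.0987
  A cos θ + B sin θ = C:  0.1770·cos θ + -0.4321·sin θ = -0.3454
  γ=atan2(-0.4321,0.1770)=-1.1821;  ψ=arccos(-0.7398)=2.4036;  θ2=γ+ψ≈1.2215
φ3=240.0° → target in arm frame (0.1140, 0.0000)
  A cos θ + B sin θ = C:  0.0060·cos θ + -0.4321·sin θ = -0.2429
  √(A²+B²)=0.4321;  θ3 = -1.5569+2.1676 ≈ 0.6107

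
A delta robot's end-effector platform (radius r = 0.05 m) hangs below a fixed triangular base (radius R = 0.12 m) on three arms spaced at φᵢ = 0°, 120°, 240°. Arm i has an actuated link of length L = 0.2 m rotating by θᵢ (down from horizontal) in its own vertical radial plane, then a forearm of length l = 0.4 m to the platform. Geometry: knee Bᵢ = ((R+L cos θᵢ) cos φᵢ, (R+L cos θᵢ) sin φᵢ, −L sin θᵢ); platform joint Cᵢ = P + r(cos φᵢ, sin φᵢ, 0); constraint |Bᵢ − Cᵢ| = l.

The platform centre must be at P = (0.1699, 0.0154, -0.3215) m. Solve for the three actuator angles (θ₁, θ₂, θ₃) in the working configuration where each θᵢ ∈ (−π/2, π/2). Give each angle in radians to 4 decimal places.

arm 1 (φ=0.0°): x'=0.1699, y'=0.0154
  A cos θ + B sin θ = C:  -0.0999·cos θ + -0.3215·sin θ = 0.0161
  γ=atan2(-0.3215,-0.0999)=-1.8721;  ψ=arccos(0.0477)=1.5231;  θ1=γ+ψ≈-0.3490
φ2=120.0° → target in arm frame (-0.0716, -0.1548)
  e−x'=0.1416;  (l²−L²−(e−x')²−y'²−z²)/2L = -0.0685
  √(A²+B²)=0.3513;  θ2 = -1.1559+1.7670 ≈ 0.6111
arm 3 (φ=240.0°): x'=-0.0983, y'=0.1394
  e−x'=0.1683;  (l²−L²−(e−x')²−y'²−z²)/2L = -0.0778
  √(A²+B²)=0.3629;  θ3 = -1.0886+1.7869 ≈ 0.6983

θ₁ = -0.3490, θ₂ = 0.6111, θ₃ = 0.6983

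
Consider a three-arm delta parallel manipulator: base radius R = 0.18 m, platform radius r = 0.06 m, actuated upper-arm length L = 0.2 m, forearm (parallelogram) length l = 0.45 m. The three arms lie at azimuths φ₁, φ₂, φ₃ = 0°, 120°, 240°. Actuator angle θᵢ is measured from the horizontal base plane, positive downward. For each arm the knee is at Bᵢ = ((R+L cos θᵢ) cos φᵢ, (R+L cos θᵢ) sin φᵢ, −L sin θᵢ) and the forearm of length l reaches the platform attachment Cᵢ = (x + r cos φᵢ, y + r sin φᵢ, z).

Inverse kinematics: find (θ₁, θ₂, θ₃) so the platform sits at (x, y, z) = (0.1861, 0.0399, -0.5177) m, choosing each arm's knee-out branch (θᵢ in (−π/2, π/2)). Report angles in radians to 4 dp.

θ₁ = 0.4363, θ₂ = 1.2218, θ₃ = 1.3965

arm 1 (φ=0.0°): x'=0.1861, y'=0.0399
  A cos θ + B sin θ = C:  -0.0661·cos θ + -0.5177·sin θ = -0.2787
  γ=atan2(-0.5177,-0.0661)=-1.6978;  ψ=arccos(-0.5340)=2.1341;  θ1=γ+ψ≈0.4363
rotate P by −φ2: (-0.0585, -0.1811, -0.5177)
  A=0.1785, B=-0.5177, C=(l²−L²−A²−y'²−z²)/(2L)=-0.4254
  √(A²+B²)=0.5476;  θ2 = -1.2388+2.4605 ≈ 1.2218
φ3=240.0° → target in arm frame (-0.1276, 0.1412)
  e−x'=0.2476;  (l²−L²−(e−x')²−y'²−z²)/2L = -0.4669
  √(A²+B²)=0.5739;  θ3 = -1.1247+2.5212 ≈ 1.3965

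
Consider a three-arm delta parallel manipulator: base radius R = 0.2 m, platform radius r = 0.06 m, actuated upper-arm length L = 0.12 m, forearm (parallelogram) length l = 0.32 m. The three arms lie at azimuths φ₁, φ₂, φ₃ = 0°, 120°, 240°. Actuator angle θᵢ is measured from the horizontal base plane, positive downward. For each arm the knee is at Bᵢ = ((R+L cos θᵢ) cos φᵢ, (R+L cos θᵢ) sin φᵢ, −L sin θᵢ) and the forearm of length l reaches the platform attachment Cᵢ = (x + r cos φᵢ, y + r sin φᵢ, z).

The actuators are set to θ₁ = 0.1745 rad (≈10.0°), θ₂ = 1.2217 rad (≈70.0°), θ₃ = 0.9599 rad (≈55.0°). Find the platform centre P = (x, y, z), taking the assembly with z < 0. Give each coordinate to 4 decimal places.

(0.0962, -0.0281, -0.2954)

arm 1 at φ=0.0°: e+L cos θ1 = 0.2582;  centre 1 = (0.2582, 0.0000, -0.0208)
arm 2 at φ=120.0°: e+L cos θ2 = 0.1810;  centre 2 = (-0.0905, 0.1568, -0.1128)
arm 3 at φ=240.0°: e+L cos θ3 = 0.2088;  centre 3 = (-0.1044, -0.1809, -0.0983)
subtract pairs → two planes through P
plane₁₂: -0.6974x+0.3136y+-0.1839z = -0.0216
Cramer: x(z) = 0.0253-0.2399z;  y(z) = -0.0126+0.0527z
sphere 1 gives Az²+Bz+C=0 with A=1.0603, B=0.1521, C=-0.0476;  B²−4AC=0.2250;  roots -0.2954, 0.1519;  negative root z = -0.2954
x = 0.0962, y = -0.0281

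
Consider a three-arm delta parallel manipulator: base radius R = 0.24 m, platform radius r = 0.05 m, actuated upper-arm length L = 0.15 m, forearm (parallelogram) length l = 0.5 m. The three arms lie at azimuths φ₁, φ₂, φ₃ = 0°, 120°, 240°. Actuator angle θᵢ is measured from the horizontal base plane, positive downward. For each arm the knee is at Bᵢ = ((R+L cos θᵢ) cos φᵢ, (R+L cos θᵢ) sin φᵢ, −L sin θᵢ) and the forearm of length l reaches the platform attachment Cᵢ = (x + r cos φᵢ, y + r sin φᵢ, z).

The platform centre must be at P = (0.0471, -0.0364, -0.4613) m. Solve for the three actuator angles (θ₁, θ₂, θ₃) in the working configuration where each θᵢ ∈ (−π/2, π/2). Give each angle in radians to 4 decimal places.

φ1=0.0° → target in arm frame (0.0471, -0.0364)
  A=0.1429, B=-0.4613, C=(l²−L²−A²−y'²−z²)/(2L)=-0.0235
  √(A²+B²)=0.4829;  θ1 = -1.2704+1.6194 ≈ 0.3490
φ2=120.0° → target in arm frame (-0.0551, -0.0226)
  e−x'=0.2451;  (l²−L²−(e−x')²−y'²−z²)/2L = -0.1529
  θ2 = atan2(B,A) + arccos(C/0.5224) = 0.7854
rotate P by −φ3: (0.0080, 0.0590, -0.4613)
  A=0.1820, B=-0.4613, C=(l²−L²−A²−y'²−z²)/(2L)=-0.0730
  γ=atan2(-0.4613,0.1820)=-1.1950;  ψ=arccos(-0.1473)=1.7186;  θ3=γ+ψ≈0.5237

θ₁ = 0.3490, θ₂ = 0.7854, θ₃ = 0.5237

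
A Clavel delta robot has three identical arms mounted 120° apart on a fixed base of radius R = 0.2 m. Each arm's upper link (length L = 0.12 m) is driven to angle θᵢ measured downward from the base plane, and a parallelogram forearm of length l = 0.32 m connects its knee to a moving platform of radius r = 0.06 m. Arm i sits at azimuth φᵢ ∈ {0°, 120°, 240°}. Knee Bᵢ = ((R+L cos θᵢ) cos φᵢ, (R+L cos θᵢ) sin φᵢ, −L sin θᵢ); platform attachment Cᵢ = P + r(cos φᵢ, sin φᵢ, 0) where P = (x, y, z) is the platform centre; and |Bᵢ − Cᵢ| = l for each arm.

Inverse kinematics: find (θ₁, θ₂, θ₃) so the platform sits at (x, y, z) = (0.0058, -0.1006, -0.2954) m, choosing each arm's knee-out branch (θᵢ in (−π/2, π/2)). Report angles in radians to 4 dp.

θ₁ = 0.7859, θ₂ = 1.3094, θ₃ = 0.2620

rotate P by −φ1: (0.0058, -0.1006, -0.2954)
  A=0.1342, B=-0.2954, C=(l²−L²−A²−y'²−z²)/(2L)=-0.1141
  γ=atan2(-0.2954,0.1342)=-1.1444;  ψ=arccos(-0.3518)=1.9302;  θ1=γ+ψ≈0.7859
rotate P by −φ2: (-0.0900, 0.0453, -0.2954)
  A cos θ + B sin θ = C:  0.2300·cos θ + -0.2954·sin θ = -0.2259
  γ=atan2(-0.2954,0.2300)=-0.9092;  ψ=arccos(-0.6034)=2.2186;  θ2=γ+ψ≈1.3094
φ3=240.0° → target in arm frame (0.0842, 0.0553)
  e−x'=0.0558;  (l²−L²−(e−x')²−y'²−z²)/2L = -0.0226
  √(A²+B²)=0.3006;  θ3 = -1.3842+1.6462 ≈ 0.2620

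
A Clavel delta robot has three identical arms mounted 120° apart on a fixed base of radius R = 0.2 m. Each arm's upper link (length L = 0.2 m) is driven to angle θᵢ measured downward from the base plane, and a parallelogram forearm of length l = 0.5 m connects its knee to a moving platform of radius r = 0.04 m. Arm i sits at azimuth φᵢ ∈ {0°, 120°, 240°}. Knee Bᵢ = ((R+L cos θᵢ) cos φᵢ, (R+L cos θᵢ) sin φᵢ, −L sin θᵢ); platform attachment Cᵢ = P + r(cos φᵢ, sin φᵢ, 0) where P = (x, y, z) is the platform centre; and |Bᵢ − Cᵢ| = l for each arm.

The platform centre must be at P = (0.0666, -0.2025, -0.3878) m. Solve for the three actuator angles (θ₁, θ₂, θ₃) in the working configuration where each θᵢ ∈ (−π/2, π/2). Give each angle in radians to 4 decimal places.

θ₁ = 0.1744, θ₂ = 1.1342, θ₃ = -0.1747

rotate P by −φ1: (0.0666, -0.2025, -0.3878)
  e−x'=0.0934;  (l²−L²−(e−x')²−y'²−z²)/2L = 0.0247
  γ=atan2(-0.3878,0.0934)=-1.3345;  ψ=arccos(0.0619)=1.5088;  θ1=γ+ψ≈0.1744
rotate P by −φ2: (-0.2087, 0.0436, -0.3878)
  A=0.3687, B=-0.3878, C=(l²−L²−A²−y'²−z²)/(2L)=-0.1955
  √(A²+B²)=0.5351;  θ2 = -0.8107+1.9449 ≈ 1.1342
rotate P by −φ3: (0.1421, 0.1589, -0.3878)
  A cos θ + B sin θ = C:  0.0179·cos θ + -0.3878·sin θ = 0.0851
  γ=atan2(-0.3878,0.0179)=-1.5246;  ψ=arccos(0.2192)=1.3498;  θ3=γ+ψ≈-0.1747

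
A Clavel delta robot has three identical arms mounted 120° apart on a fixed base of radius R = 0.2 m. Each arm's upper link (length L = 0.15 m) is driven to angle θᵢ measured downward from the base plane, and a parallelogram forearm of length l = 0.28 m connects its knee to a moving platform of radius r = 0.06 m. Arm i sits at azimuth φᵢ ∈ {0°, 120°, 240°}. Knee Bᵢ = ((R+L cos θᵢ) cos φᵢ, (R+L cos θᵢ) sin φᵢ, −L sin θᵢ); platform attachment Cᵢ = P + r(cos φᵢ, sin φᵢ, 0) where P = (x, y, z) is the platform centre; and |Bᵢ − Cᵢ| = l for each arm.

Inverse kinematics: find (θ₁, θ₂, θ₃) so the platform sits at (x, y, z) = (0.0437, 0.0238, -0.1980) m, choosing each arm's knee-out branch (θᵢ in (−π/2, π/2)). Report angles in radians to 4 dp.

θ₁ = 0.3487, θ₂ = 0.6982, θ₃ = 0.9600

φ1=0.0° → target in arm frame (0.0437, 0.0238)
  A cos θ + B sin θ = C:  0.0963·cos θ + -0.1980·sin θ = 0.0229
  γ=atan2(-0.1980,0.0963)=-1.1181;  ψ=arccos(0.1038)=1.4668;  θ1=γ+ψ≈0.3487
rotate P by −φ2: (-0.0012, -0.0497, -0.1980)
  A cos θ + B sin θ = C:  0.1412·cos θ + -0.1980·sin θ = -0.0191
  γ=atan2(-0.1980,0.1412)=-0.9512;  ψ=arccos(-0.0785)=1.6494;  θ2=γ+ψ≈0.6982
φ3=240.0° → target in arm frame (-0.0425, 0.0259)
  A=0.1825, B=-0.1980, C=(l²−L²−A²−y'²−z²)/(2L)=-0.0576
  θ3 = atan2(B,A) + arccos(C/0.2693) = 0.9600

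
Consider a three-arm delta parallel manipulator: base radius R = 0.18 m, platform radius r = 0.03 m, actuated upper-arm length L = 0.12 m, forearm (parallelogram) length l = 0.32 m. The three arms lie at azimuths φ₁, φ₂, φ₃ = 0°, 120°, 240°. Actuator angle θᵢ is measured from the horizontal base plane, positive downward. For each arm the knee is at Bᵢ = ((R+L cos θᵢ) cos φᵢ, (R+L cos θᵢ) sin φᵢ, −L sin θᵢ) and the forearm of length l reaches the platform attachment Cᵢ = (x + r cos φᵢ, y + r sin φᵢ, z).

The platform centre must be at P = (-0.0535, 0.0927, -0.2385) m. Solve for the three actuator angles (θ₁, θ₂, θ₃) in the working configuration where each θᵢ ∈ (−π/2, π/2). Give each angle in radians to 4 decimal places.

θ₁ = 0.9601, θ₂ = -0.3491, θ₃ = 0.9603

rotate P by −φ1: (-0.0535, 0.0927, -0.2385)
  e−x'=0.2035;  (l²−L²−(e−x')²−y'²−z²)/2L = -0.0787
  θ1 = atan2(B,A) + arccos(C/0.3135) = 0.9601
arm 2 (φ=120.0°): x'=0.1070, y'=0.0000
  A=0.0430, B=-0.2385, C=(l²−L²−A²−y'²−z²)/(2L)=0.1220
  γ=atan2(-0.2385,0.0430)=-1.3925;  ψ=arccos(0.5033)=1.0434;  θ2=γ+ψ≈-0.3491
φ3=240.0° → target in arm frame (-0.0535, -0.0927)
  e−x'=0.2035;  (l²−L²−(e−x')²−y'²−z²)/2L = -0.0787
  γ=atan2(-0.2385,0.2035)=-0.8643;  ψ=arccos(-0.2511)=1.8246;  θ3=γ+ψ≈0.9603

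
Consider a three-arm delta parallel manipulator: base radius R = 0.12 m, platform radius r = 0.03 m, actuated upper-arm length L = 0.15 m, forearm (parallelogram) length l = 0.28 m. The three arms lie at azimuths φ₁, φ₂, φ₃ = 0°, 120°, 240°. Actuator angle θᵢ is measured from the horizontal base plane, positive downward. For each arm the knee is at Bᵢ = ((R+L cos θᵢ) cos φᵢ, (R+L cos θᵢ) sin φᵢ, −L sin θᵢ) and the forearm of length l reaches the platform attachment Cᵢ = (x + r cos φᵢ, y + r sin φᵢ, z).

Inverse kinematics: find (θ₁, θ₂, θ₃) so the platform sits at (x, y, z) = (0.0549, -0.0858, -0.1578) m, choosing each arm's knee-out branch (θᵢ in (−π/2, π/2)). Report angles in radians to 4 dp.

θ₁ = -0.2614, θ₂ = 0.9601, θ₃ = -0.1743

φ1=0.0° → target in arm frame (0.0549, -0.0858)
  A cos θ + B sin θ = C:  0.0351·cos θ + -0.1578·sin θ = 0.0747
  θ1 = atan2(B,A) + arccos(C/0.1617) = -0.2614
arm 2 (φ=120.0°): x'=-0.1018, y'=-0.0046
  A=0.1918, B=-0.1578, C=(l²−L²−A²−y'²−z²)/(2L)=-0.0193
  √(A²+B²)=0.2483;  θ2 = -0.6886+1.6486 ≈ 0.9601
rotate P by −φ3: (0.0469, 0.0904, -0.1578)
  A=0.0431, B=-0.1578, C=(l²−L²−A²−y'²−z²)/(2L)=0.0699
  θ3 = atan2(B,A) + arccos(C/0.1636) = -0.1743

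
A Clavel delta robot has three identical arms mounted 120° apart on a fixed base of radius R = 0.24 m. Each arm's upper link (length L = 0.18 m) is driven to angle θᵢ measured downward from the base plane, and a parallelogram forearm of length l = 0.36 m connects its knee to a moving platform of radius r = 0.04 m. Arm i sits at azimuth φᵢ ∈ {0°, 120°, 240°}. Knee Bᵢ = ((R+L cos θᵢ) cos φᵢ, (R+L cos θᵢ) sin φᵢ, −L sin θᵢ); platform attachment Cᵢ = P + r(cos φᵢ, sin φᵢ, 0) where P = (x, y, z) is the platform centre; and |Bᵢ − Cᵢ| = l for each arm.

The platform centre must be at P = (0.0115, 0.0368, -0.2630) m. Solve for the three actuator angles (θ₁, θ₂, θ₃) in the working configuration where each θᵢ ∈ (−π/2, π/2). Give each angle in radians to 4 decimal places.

φ1=0.0° → target in arm frame (0.0115, 0.0368)
  A=0.1885, B=-0.2630, C=(l²−L²−A²−y'²−z²)/(2L)=-0.0246
  √(A²+B²)=0.3236;  θ1 = -0.9489+1.6469 ≈ 0.6980
rotate P by −φ2: (0.0261, -0.0284, -0.2630)
  A=0.1739, B=-0.2630, C=(l²−L²−A²−y'²−z²)/(2L)=-0.0084
  θ2 = atan2(B,A) + arccos(C/0.3153) = 0.6107
arm 3 (φ=240.0°): x'=-0.0376, y'=-0.0084
  A cos θ + B sin θ = C:  0.2376·cos θ + -0.2630·sin θ = -0.0792
  √(A²+B²)=0.3544;  θ3 = -0.8361+1.7961 ≈ 0.9600

θ₁ = 0.6980, θ₂ = 0.6107, θ₃ = 0.9600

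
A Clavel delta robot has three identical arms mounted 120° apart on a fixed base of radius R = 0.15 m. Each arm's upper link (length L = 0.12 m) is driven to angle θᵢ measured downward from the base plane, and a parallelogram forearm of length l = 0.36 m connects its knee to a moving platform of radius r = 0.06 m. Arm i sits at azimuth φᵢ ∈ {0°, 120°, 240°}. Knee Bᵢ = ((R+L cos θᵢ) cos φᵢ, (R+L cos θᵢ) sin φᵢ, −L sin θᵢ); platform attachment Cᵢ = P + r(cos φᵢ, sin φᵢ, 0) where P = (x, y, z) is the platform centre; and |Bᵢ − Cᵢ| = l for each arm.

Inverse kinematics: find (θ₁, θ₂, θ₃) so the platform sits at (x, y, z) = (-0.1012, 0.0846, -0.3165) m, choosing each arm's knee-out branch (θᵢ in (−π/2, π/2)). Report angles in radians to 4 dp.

θ₁ = 0.8726, θ₂ = -0.2620, θ₃ = 0.5234

rotate P by −φ1: (-0.1012, 0.0846, -0.3165)
  A cos θ + B sin θ = C:  0.1912·cos θ + -0.3165·sin θ = -0.1195
  θ1 = atan2(B,A) + arccos(C/0.3698) = 0.8726
φ2=120.0° → target in arm frame (0.1239, 0.0453)
  e−x'=-0.0339;  (l²−L²−(e−x')²−y'²−z²)/2L = 0.0493
  √(A²+B²)=0.3183;  θ2 = -1.6774+1.4154 ≈ -0.2620
rotate P by −φ3: (-0.0227, -0.1299, -0.3165)
  A cos θ + B sin θ = C:  0.1127·cos θ + -0.3165·sin θ = -0.0606
  √(A²+B²)=0.3360;  θ3 = -1.2288+1.7523 ≈ 0.5234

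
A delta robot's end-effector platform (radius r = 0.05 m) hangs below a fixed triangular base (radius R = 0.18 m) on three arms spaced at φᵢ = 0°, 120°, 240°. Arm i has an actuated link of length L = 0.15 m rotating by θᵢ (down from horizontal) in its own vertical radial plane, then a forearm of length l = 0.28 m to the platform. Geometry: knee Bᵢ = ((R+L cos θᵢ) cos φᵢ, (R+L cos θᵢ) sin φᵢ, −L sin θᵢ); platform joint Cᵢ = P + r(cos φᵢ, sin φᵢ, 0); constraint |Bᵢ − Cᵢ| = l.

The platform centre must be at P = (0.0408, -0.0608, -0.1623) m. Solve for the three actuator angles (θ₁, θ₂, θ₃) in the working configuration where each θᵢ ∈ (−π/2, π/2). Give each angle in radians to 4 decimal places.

φ1=0.0° → target in arm frame (0.0408, -0.0608)
  A=0.0892, B=-0.1623, C=(l²−L²−A²−y'²−z²)/(2L)=0.0597
  θ1 = atan2(B,A) + arccos(C/0.1852) = 0.1744
φ2=120.0° → target in arm frame (-0.0731, -0.0049)
  e−x'=0.2031;  (l²−L²−(e−x')²−y'²−z²)/2L = -0.0390
  γ=atan2(-0.1623,0.2031)=-0.6743;  ψ=arccos(-0.1500)=1.7214;  θ2=γ+ψ≈1.0470
φ3=240.0° → target in arm frame (0.0323, 0.0657)
  A=0.0977, B=-0.1623, C=(l²−L²−A²−y'²−z²)/(2L)=0.0523
  √(A²+B²)=0.1895;  θ3 = -1.0287+1.2912 ≈ 0.2625

θ₁ = 0.1744, θ₂ = 1.0470, θ₃ = 0.2625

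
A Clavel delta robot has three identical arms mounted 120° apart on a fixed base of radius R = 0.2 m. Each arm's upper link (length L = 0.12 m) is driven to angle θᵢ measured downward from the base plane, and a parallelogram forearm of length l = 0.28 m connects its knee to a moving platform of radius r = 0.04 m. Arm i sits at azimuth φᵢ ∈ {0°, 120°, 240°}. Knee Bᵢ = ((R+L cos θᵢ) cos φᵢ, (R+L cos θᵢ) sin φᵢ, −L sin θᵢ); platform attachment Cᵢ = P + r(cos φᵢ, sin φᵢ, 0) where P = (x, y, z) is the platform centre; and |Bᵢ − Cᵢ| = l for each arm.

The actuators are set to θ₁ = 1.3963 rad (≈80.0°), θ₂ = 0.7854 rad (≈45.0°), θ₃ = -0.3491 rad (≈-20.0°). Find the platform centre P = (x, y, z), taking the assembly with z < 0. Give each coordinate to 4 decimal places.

(-0.0897, -0.0539, -0.1662)

φ1=0.0°: virtual centre (0.1808, 0.0000, -0.1182), radius l
φ2=120.0°: virtual centre (-0.1224, 0.2120, -0.0849), radius l
φ3=240.0°: virtual centre (-0.1364, -0.2362, 0.0410), radius l
subtract pairs → two planes through P
linear system: -0.6065x+0.4241y = 0.0205−0.0666z; -0.6344x+-0.4724y = 0.0294−0.3184z
det = 0.5556;  x = -0.0399+0.2997z,  y = -0.0087+0.2715z
into |P−O₁|² = l²: 1.1636z² + 0.0993z + -0.0156 = 0;  Δ = 0.0827;  z = -0.1662 or 0.0809 → z<0 root = -0.1662
x = -0.0897, y = -0.0539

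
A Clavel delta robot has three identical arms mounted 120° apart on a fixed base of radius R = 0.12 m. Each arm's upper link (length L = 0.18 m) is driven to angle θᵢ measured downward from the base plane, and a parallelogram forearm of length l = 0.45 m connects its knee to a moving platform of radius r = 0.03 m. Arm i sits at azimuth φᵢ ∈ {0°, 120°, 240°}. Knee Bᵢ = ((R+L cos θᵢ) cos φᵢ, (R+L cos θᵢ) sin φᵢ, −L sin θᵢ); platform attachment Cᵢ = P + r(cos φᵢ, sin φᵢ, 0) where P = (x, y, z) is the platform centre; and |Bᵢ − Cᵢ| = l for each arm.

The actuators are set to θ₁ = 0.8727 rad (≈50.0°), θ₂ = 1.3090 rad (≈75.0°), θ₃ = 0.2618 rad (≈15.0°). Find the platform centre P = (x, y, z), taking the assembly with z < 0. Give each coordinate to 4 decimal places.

O1 = (0.2057·cos0.0°, 0.2057·sin0.0°, -0.1379) = (0.2057, 0.0000, -0.1379)
O2 = (0.1366·cos120.0°, 0.1366·sin120.0°, -0.1739) = (-0.0683, 0.1183, -0.1739)
arm 3 at φ=240.0°: ρ3 = 0.2639;  O3 = (-0.1319, -0.2285, -0.0466)
eliminate P² terms by subtracting sphere 1 from 2 and 3
linear system: -0.5480x+0.2366y = -0.0124−-0.0719z; -0.6753x+-0.4570y = 0.0105−0.1826z
det = 0.4102;  x = 0.0078+0.0252z,  y = -0.0345+0.3624z
sphere 1 gives Az²+Bz+C=0 with A=1.1320, B=0.2408, C=-0.1431;  B²−4AC=0.7061;  roots -0.4776, 0.2648;  negative root z = -0.4776
x = -0.0042, y = -0.2075

(-0.0042, -0.2075, -0.4776)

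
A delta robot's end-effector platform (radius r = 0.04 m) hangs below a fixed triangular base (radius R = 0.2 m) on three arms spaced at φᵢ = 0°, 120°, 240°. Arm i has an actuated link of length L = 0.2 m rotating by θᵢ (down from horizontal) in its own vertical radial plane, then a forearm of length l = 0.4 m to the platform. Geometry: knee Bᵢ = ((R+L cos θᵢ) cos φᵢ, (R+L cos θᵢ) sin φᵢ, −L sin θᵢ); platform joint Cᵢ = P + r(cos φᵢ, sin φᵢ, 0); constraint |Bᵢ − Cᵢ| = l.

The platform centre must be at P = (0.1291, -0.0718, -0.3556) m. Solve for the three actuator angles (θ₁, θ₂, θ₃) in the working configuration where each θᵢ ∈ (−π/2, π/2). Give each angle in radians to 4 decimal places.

arm 1 (φ=0.0°): x'=0.1291, y'=-0.0718
  e−x'=0.0309;  (l²−L²−(e−x')²−y'²−z²)/2L = -0.0314
  θ1 = atan2(B,A) + arccos(C/0.3569) = 0.1748
φ2=120.0° → target in arm frame (-0.1267, -0.0759)
  e−x'=0.2867;  (l²−L²−(e−x')²−y'²−z²)/2L = -0.2361
  γ=atan2(-0.3556,0.2867)=-0.8922;  ψ=arccos(-0.5168)=2.1139;  θ2=γ+ψ≈1.2217
rotate P by −φ3: (-0.0024, 0.1477, -0.3556)
  A cos θ + B sin θ = C:  0.1624·cos θ + -0.3556·sin θ = -0.1366
  θ3 = atan2(B,A) + arccos(C/0.3909) = 0.7852

θ₁ = 0.1748, θ₂ = 1.2217, θ₃ = 0.7852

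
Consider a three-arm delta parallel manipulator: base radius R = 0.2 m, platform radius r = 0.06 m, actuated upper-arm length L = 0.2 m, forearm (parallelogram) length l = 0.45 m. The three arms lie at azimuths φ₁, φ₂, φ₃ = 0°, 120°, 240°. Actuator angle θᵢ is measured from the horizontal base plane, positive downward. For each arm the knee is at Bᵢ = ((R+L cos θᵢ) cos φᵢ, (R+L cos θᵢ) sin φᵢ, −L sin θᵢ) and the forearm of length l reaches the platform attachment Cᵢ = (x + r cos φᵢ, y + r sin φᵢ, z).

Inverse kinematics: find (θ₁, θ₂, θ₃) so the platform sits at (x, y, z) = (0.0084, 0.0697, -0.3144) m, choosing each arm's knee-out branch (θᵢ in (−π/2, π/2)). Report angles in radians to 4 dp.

arm 1 (φ=0.0°): x'=0.0084, y'=0.0697
  e−x'=0.1316;  (l²−L²−(e−x')²−y'²−z²)/2L = 0.1037
  √(A²+B²)=0.3408;  θ1 = -1.1744+1.2617 ≈ 0.0873
φ2=120.0° → target in arm frame (0.0562, -0.0421)
  A=0.0838, B=-0.3144, C=(l²−L²−A²−y'²−z²)/(2L)=0.1371
  √(A²+B²)=0.3254;  θ2 = -1.3102+1.1358 ≈ -0.1744
rotate P by −φ3: (-0.0646, -0.0276, -0.3144)
  A cos θ + B sin θ = C:  0.2046·cos θ + -0.3144·sin θ = 0.0526
  √(A²+B²)=0.3751;  θ3 = -0.9940+1.4301 ≈ 0.4361

θ₁ = 0.0873, θ₂ = -0.1744, θ₃ = 0.4361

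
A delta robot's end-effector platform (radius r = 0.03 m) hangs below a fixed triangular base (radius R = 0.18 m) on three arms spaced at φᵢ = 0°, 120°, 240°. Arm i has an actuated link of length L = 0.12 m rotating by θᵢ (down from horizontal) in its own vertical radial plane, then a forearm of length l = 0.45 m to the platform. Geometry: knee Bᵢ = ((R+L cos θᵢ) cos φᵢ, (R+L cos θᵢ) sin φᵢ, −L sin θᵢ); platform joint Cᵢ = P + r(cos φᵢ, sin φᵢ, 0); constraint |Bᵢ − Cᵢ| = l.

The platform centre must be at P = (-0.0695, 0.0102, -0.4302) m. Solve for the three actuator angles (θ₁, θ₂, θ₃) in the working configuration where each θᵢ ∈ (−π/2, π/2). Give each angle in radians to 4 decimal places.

θ₁ = 0.8729, θ₂ = 0.3492, θ₃ = 0.4362

φ1=0.0° → target in arm frame (-0.0695, 0.0102)
  A cos θ + B sin θ = C:  0.2195·cos θ + -0.4302·sin θ = -0.1886
  γ=atan2(-0.4302,0.2195)=-1.0990;  ψ=arccos(-0.3904)=1.9719;  θ1=γ+ψ≈0.8729
φ2=120.0° → target in arm frame (0.0436, 0.0551)
  A cos θ + B sin θ = C:  0.1064·cos θ + -0.4302·sin θ = -0.0472
  θ2 = atan2(B,A) + arccos(C/0.4432) = 0.3492
rotate P by −φ3: (0.0259, -0.0653, -0.4302)
  A=0.1241, B=-0.4302, C=(l²−L²−A²−y'²−z²)/(2L)=-0.0693
  √(A²+B²)=0.4477;  θ3 = -1.2900+1.7262 ≈ 0.4362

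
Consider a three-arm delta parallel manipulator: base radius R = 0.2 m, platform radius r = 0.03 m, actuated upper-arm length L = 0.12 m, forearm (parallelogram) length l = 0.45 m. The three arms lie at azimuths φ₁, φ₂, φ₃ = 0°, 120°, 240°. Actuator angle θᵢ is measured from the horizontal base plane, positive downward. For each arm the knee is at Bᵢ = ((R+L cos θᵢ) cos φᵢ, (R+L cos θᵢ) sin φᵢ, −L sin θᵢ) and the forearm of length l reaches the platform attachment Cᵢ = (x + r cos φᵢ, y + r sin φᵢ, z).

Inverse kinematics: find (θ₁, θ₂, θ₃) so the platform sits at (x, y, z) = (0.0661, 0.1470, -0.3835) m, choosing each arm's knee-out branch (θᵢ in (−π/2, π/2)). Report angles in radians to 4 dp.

φ1=0.0° → target in arm frame (0.0661, 0.1470)
  A cos θ + B sin θ = C:  0.1039·cos θ + -0.3835·sin θ = 0.0359
  θ1 = atan2(B,A) + arccos(C/0.3973) = 0.1740
arm 2 (φ=120.0°): x'=0.0943, y'=-0.1307
  A=0.0757, B=-0.3835, C=(l²−L²−A²−y'²−z²)/(2L)=0.0758
  γ=atan2(-0.3835,0.0757)=-1.3758;  ψ=arccos(0.1940)=1.3756;  θ2=γ+ψ≈-0.0002
arm 3 (φ=240.0°): x'=-0.1604, y'=-0.0163
  A=0.3304, B=-0.3835, C=(l²−L²−A²−y'²−z²)/(2L)=-0.2849
  θ3 = atan2(B,A) + arccos(C/0.5062) = 1.3089

θ₁ = 0.1740, θ₂ = -0.0002, θ₃ = 1.3089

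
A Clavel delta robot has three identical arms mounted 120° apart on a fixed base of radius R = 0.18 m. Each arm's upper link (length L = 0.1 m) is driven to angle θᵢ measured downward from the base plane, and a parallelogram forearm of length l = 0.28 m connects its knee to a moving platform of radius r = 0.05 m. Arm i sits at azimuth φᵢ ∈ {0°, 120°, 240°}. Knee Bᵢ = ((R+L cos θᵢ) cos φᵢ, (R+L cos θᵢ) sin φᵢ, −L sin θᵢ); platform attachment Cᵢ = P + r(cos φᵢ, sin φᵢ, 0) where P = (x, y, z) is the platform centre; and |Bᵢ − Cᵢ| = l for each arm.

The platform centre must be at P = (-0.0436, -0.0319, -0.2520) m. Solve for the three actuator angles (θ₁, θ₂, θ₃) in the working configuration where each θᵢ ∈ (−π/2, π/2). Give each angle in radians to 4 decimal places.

rotate P by −φ1: (-0.0436, -0.0319, -0.2520)
  e−x'=0.1736;  (l²−L²−(e−x')²−y'²−z²)/2L = -0.1313
  √(A²+B²)=0.3060;  θ1 = -0.9676+2.0142 ≈ 1.0467
rotate P by −φ2: (-0.0058, 0.0537, -0.2520)
  A=0.1358, B=-0.2520, C=(l²−L²−A²−y'²−z²)/(2L)=-0.0822
  √(A²+B²)=0.2863;  θ2 = -1.0764+1.8620 ≈ 0.7855
arm 3 (φ=240.0°): x'=0.0494, y'=-0.0218
  A cos θ + B sin θ = C:  0.0806·cos θ + -0.2520·sin θ = -0.0104
  θ3 = atan2(B,A) + arccos(C/0.2646) = 0.3486

θ₁ = 1.0467, θ₂ = 0.7855, θ₃ = 0.3486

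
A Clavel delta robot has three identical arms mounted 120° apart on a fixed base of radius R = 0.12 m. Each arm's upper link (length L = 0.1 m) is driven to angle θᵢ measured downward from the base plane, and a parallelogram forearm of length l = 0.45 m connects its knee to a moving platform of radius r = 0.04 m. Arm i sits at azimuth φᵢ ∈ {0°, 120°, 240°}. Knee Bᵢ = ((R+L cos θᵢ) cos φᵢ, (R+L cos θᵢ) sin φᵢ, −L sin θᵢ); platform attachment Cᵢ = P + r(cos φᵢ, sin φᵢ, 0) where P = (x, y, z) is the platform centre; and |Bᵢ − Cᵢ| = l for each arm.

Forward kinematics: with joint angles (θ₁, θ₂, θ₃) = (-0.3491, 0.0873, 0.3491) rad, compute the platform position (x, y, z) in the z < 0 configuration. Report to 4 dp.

(0.0855, 0.0360, -0.4055)

arm 1 at φ=0.0°: ρ1 = 0.1740;  O1 = (0.1740, 0.0000, 0.0342)
φ2=120.0°: virtual centre (-0.0898, 0.1556, -0.0087), radius l
φ3=240.0°: virtual centre (-0.0870, -0.1507, -0.0342), radius l
subtract pairs → two planes through P
linear system: -0.5276x+0.3111y = 0.0009−-0.0858z; -0.5219x+-0.3013y = 0.0000−-0.1368z
det = 0.3213;  x = -0.0008+-0.2130z,  y = 0.0015+-0.0852z
sphere 1 gives Az²+Bz+C=0 with A=1.0526, B=0.0058, C=-0.1708;  B²−4AC=0.7190;  roots -0.4055, 0.4000;  negative root z = -0.4055
x = 0.0855, y = 0.0360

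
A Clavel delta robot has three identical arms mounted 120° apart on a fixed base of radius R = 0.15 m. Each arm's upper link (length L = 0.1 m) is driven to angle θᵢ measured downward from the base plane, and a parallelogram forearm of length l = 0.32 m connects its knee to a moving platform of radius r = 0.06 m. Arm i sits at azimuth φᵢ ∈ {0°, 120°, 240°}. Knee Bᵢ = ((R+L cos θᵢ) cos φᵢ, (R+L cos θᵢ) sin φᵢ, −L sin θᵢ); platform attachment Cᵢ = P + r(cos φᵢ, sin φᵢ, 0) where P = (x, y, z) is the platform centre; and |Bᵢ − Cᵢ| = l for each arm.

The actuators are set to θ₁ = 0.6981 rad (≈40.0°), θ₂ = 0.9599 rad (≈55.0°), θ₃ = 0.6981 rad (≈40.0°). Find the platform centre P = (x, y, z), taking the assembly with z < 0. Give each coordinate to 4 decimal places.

(0.0170, -0.0294, -0.3456)

φ1=0.0°: virtual centre (0.1666, 0.0000, -0.0643), radius l
O2 = (0.1474·cos120.0°, 0.1474·sin120.0°, -0.0819) = (-0.0737, 0.1276, -0.0819)
O3 = (0.1666·cos240.0°, 0.1666·sin240.0°, -0.0643) = (-0.0833, -0.1443, -0.0643)
eliminate P² terms by subtracting sphere 1 from 2 and 3
[-0.4806 0.2552 -0.0353]·P = -0.0035;  [-0.4998 -0.2886 0.0000]·P = 0.0000
Cramer: x(z) = 0.0038-0.0382z;  y(z) = -0.0065+0.0662z
quadratic in z: (1.0058)z²+(0.1401)z+(-0.0717)=0, √Δ=0.5551 → z ∈ {-0.3456, 0.2063}; z = -0.3456 (taking z<0)
x = 0.0170, y = -0.0294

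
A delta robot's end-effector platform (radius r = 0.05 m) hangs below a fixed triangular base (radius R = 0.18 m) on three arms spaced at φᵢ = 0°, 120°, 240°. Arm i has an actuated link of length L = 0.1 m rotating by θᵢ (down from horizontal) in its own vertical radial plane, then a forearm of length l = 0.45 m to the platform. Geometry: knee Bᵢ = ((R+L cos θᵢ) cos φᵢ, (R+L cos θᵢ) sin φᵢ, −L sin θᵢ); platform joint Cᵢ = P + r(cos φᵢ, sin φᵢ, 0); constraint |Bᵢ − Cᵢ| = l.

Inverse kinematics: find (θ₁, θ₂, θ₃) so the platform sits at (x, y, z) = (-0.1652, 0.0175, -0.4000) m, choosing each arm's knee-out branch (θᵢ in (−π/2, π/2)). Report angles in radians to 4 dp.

arm 1 (φ=0.0°): x'=-0.1652, y'=0.0175
  A cos θ + B sin θ = C:  0.2952·cos θ + -0.4000·sin θ = -0.2747
  θ1 = atan2(B,A) + arccos(C/0.4971) = 1.2213
φ2=120.0° → target in arm frame (0.0978, 0.1343)
  A=0.0322, B=-0.4000, C=(l²−L²−A²−y'²−z²)/(2L)=0.0671
  √(A²+B²)=0.4013;  θ2 = -1.4904+1.4028 ≈ -0.0875
arm 3 (φ=240.0°): x'=0.0674, y'=-0.1518
  A cos θ + B sin θ = C:  0.0626·cos θ + -0.4000·sin θ = 0.0277
  θ3 = atan2(B,A) + arccos(C/0.4049) = 0.0867

θ₁ = 1.2213, θ₂ = -0.0875, θ₃ = 0.0867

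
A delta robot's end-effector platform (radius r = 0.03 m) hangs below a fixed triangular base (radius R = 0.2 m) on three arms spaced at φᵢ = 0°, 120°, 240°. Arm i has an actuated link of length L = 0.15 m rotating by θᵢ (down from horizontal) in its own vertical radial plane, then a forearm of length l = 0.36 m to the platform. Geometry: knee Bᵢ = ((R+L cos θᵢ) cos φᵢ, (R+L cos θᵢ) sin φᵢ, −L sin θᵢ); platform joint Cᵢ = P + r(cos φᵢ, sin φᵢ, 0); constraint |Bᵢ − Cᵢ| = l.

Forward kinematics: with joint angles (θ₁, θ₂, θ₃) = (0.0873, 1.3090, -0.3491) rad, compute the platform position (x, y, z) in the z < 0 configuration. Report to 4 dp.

arm 1 at φ=0.0°: ρ1 = 0.3194;  S1 = (0.3194, 0.0000, -0.0131)
φ2=120.0°: virtual centre (-0.1044, 0.1808, -0.1449), radius l
arm 3 at φ=240.0°: ρ3 = 0.3110;  S3 = (-0.1555, -0.2693, 0.0513)
|S₂|²−|S₁|² = -0.0376;  |S₃|²−|S₁|² = -0.0029
plane₁₂: -0.8477x+0.3617y+-0.2636z = -0.0376
Cramer: x(z) = 0.0266-0.1192z;  y(z) = -0.0416+0.4494z
quadratic in z: (1.2162)z²+(0.0586)z+(-0.0420)=0, √Δ=0.4556 → z ∈ {-0.2114, 0.1632}; z = -0.2114 (taking z<0)
x = 0.0518, y = -0.1366

(0.0518, -0.1366, -0.2114)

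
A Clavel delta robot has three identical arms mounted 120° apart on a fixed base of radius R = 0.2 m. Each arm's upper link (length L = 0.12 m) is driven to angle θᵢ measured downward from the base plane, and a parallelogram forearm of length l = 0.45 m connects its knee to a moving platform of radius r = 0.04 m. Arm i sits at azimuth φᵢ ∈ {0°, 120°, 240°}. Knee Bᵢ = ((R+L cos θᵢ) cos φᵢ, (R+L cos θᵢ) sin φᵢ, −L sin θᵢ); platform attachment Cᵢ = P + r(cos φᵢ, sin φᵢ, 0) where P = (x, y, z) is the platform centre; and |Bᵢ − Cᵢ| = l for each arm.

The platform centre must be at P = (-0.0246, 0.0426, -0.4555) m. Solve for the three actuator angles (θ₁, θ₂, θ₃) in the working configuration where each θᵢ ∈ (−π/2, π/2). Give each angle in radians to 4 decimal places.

θ₁ = 0.8727, θ₂ = 0.5239, θ₃ = 0.8727

rotate P by −φ1: (-0.0246, 0.0426, -0.4555)
  A=0.1846, B=-0.4555, C=(l²−L²−A²−y'²−z²)/(2L)=-0.2303
  θ1 = atan2(B,A) + arccos(C/0.4915) = 0.8727
φ2=120.0° → target in arm frame (0.0492, 0.0000)
  e−x'=0.1108;  (l²−L²−(e−x')²−y'²−z²)/2L = -0.1319
  θ2 = atan2(B,A) + arccos(C/0.4688) = 0.5239
arm 3 (φ=240.0°): x'=-0.0246, y'=-0.0426
  A cos θ + B sin θ = C:  0.1846·cos θ + -0.4555·sin θ = -0.2303
  θ3 = atan2(B,A) + arccos(C/0.4915) = 0.8727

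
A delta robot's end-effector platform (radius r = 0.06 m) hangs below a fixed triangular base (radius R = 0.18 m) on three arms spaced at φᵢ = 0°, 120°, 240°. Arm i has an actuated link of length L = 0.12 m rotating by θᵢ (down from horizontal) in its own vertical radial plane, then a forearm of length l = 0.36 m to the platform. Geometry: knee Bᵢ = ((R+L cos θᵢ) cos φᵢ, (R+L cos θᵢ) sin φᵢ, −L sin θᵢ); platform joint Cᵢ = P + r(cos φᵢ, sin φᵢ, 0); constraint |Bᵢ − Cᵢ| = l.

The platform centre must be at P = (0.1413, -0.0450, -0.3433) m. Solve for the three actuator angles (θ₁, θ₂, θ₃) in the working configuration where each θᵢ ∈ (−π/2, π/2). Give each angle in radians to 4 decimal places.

arm 1 (φ=0.0°): x'=0.1413, y'=-0.0450
  e−x'=-0.0213;  (l²−L²−(e−x')²−y'²−z²)/2L = -0.0214
  θ1 = atan2(B,A) + arccos(C/0.3440) = 0.0003
φ2=120.0° → target in arm frame (-0.1096, -0.0999)
  A=0.2296, B=-0.3433, C=(l²−L²−A²−y'²−z²)/(2L)=-0.2723
  γ=atan2(-0.3433,0.2296)=-0.9813;  ψ=arccos(-0.6593)=2.2907;  θ2=γ+ψ≈1.3094
rotate P by −φ3: (-0.0317, 0.1449, -0.3433)
  A=0.1517, B=-0.3433, C=(l²−L²−A²−y'²−z²)/(2L)=-0.1944
  √(A²+B²)=0.3753;  θ3 = -1.1548+2.1152 ≈ 0.9604

θ₁ = 0.0003, θ₂ = 1.3094, θ₃ = 0.9604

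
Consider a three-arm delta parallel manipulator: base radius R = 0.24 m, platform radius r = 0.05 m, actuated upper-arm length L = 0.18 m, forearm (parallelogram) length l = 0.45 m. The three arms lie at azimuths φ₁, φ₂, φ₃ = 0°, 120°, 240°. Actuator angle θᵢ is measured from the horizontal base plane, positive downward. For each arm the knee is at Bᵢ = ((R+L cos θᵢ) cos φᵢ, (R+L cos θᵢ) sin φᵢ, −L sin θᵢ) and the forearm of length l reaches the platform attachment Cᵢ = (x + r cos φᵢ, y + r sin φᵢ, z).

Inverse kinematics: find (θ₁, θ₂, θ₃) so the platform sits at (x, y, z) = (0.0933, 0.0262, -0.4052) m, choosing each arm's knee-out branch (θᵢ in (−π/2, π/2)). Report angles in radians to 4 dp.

rotate P by −φ1: (0.0933, 0.0262, -0.4052)
  A=0.0967, B=-0.4052, C=(l²−L²−A²−y'²−z²)/(2L)=-0.0115
  γ=atan2(-0.4052,0.0967)=-1.3365;  ψ=arccos(-0.0275)=1.5983;  θ1=γ+ψ≈0.2618
φ2=120.0° → target in arm frame (-0.0240, -0.0939)
  A cos θ + B sin θ = C:  0.2140·cos θ + -0.4052·sin θ = -0.1352
  √(A²+B²)=0.4582;  θ2 = -1.0850+1.8704 ≈ 0.7854
arm 3 (φ=240.0°): x'=-0.0693, y'=0.0677
  e−x'=0.2593;  (l²−L²−(e−x')²−y'²−z²)/2L = -0.1831
  θ3 = atan2(B,A) + arccos(C/0.4811) = 0.9598

θ₁ = 0.2618, θ₂ = 0.7854, θ₃ = 0.9598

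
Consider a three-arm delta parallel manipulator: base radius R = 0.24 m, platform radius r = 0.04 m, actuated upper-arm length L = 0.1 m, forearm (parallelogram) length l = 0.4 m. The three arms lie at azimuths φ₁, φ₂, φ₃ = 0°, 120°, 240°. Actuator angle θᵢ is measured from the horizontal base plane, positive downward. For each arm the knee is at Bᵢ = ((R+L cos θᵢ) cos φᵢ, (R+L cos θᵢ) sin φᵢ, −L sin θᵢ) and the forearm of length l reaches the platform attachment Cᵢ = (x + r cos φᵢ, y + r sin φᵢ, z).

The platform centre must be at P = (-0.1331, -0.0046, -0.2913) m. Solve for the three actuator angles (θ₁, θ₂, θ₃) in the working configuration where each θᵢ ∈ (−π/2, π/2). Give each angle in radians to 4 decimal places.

θ₁ = 1.3966, θ₂ = -0.0868, θ₃ = -0.1746

arm 1 (φ=0.0°): x'=-0.1331, y'=-0.0046
  e−x'=0.3331;  (l²−L²−(e−x')²−y'²−z²)/2L = -0.2292
  θ1 = atan2(B,A) + arccos(C/0.4425) = 1.3966
arm 2 (φ=120.0°): x'=0.0626, y'=0.1176
  A=0.1374, B=-0.2913, C=(l²−L²−A²−y'²−z²)/(2L)=0.1622
  θ2 = atan2(B,A) + arccos(C/0.3221) = -0.0868
φ3=240.0° → target in arm frame (0.0705, -0.1130)
  e−x'=0.1295;  (l²−L²−(e−x')²−y'²−z²)/2L = 0.1781
  θ3 = atan2(B,A) + arccos(C/0.3188) = -0.1746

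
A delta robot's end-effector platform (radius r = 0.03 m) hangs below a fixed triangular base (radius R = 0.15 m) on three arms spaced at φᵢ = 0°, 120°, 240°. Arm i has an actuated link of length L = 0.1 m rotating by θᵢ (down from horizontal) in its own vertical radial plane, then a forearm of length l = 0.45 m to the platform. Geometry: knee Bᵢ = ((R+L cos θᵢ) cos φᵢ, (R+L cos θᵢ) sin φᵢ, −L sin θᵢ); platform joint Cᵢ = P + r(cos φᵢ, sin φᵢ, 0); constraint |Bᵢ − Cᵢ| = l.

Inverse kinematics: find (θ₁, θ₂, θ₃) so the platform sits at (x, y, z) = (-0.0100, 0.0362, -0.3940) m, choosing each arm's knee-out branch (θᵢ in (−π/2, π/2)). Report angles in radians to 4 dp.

θ₁ = 0.0870, θ₂ = -0.1748, θ₃ = 0.1747

arm 1 (φ=0.0°): x'=-0.0100, y'=0.0362
  A=0.1300, B=-0.3940, C=(l²−L²−A²−y'²−z²)/(2L)=0.0953
  θ1 = atan2(B,A) + arccos(C/0.4149) = 0.0870
φ2=120.0° → target in arm frame (0.0364, -0.0094)
  A=0.0836, B=-0.3940, C=(l²−L²−A²−y'²−z²)/(2L)=0.1509
  θ2 = atan2(B,A) + arccos(C/0.4028) = -0.1748
arm 3 (φ=240.0°): x'=-0.0264, y'=-0.0268
  A cos θ + B sin θ = C:  0.1464·cos θ + -0.3940·sin θ = 0.0756
  √(A²+B²)=0.4203;  θ3 = -1.2151+1.3898 ≈ 0.1747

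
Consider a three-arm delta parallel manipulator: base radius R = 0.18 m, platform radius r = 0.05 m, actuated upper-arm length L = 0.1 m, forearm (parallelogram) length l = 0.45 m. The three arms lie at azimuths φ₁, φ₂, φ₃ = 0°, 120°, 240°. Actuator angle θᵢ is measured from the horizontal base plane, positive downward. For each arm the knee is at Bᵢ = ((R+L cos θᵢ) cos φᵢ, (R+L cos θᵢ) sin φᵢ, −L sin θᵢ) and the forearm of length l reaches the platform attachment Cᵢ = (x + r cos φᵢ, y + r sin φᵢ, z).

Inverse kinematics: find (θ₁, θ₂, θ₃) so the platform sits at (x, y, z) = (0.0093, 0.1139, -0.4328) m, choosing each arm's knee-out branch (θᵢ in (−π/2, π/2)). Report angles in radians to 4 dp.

θ₁ = 0.5234, θ₂ = 0.0869, θ₃ = 1.0472

arm 1 (φ=0.0°): x'=0.0093, y'=0.1139
  A=0.1207, B=-0.4328, C=(l²−L²−A²−y'²−z²)/(2L)=-0.1118
  θ1 = atan2(B,A) + arccos(C/0.4493) = 0.5234
rotate P by −φ2: (0.0940, -0.0650, -0.4328)
  A=0.0360, B=-0.4328, C=(l²−L²−A²−y'²−z²)/(2L)=-0.0017
  θ2 = atan2(B,A) + arccos(C/0.4343) = 0.0869
φ3=240.0° → target in arm frame (-0.1033, -0.0489)
  A cos θ + B sin θ = C:  0.2333·cos θ + -0.4328·sin θ = -0.2582
  √(A²+B²)=0.4917;  θ3 = -1.0764+2.1236 ≈ 1.0472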